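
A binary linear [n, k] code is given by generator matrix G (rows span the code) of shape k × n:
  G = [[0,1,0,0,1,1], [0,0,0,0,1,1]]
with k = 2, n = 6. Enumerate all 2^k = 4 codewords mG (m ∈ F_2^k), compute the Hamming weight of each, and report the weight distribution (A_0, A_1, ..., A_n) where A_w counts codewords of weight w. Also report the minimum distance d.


Weight distribution: A_0 = 1, A_1 = 1, A_2 = 1, A_3 = 1. Minimum distance d = 1.

Enumerate all 2^2 = 4 messages m ∈ F_2^2.
For each, compute codeword c = mG in F_2^6, then tally its weight.
  m = 00 → c = 000000, weight = 0.
  m = 10 → c = 010011, weight = 3.
  m = 01 → c = 000011, weight = 2.
  m = 11 → c = 010000, weight = 1.
Tally weights:
  weight 0: 1 codewords.
  weight 1: 1 codewords.
  weight 2: 1 codewords.
  weight 3: 1 codewords.
Minimum distance d = smallest w > 0 with A_w > 0 = 1.
Sanity: Σ A_w = 4 = 2^2 = 4 ✓.


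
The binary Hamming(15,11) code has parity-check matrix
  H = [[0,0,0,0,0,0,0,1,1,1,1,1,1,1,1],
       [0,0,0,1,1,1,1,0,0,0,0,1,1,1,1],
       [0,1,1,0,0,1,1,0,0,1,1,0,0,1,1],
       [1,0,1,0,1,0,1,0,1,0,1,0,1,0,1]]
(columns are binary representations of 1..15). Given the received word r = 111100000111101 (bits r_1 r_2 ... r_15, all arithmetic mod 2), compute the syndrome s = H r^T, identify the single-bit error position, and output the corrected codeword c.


s = (1, 0, 1, 1)^T, error position = 11, corrected codeword c = 111100000101101

Compute s = H r^T mod 2 one row at a time:
  s_1 = 0 + 0 + 1 + 1 + 1 + 1 + 0 + 1 = 5 ≡ 1 (mod 2).
  s_2 = 1 + 0 + 0 + 0 + 1 + 1 + 0 + 1 = 4 ≡ 0 (mod 2).
  s_3 = 1 + 1 + 0 + 0 + 1 + 1 + 0 + 1 = 5 ≡ 1 (mod 2).
  s_4 = 1 + 1 + 0 + 0 + 0 + 1 + 1 + 1 = 5 ≡ 1 (mod 2).
s = (1, 0, 1, 1)^T — this equals column 11 of H (binary 1011), so error is at position 11.
Correct: flip bit 11 of r = 111100000111101 to get c = 111100000101101.


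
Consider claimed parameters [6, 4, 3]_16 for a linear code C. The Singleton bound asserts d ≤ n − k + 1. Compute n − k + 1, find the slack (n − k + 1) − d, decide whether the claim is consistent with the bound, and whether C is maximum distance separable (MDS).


Singleton RHS = n − k + 1 = 3, slack = 0, bound satisfied, MDS.

Singleton bound: d ≤ n − k + 1.
Here n = 6, k = 4, so n − k + 1 = 3.
Given d = 3, check d ≤ 3: YES.
Slack = (n − k + 1) − d = 0.
The code is MDS (slack = 0).
Description: the claimed parameters are [6, 4, 3]_16; such a code would be MDS (meets Singleton bound).


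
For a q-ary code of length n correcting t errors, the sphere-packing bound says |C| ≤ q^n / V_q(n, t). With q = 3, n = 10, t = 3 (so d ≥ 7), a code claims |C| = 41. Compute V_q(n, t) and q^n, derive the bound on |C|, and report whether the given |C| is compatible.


V_q(n, t) = 1161, q^n = 59049, Hamming bound = 50, |C| = 41 ≤ bound (satisfied).

Step 1: Compute V_q(n, t) = Σ_{j=0}^3 C(n, j) (q−1)^j.
  j = 0: C(10,0)·(2)^0 = 1·1 = 1.
  j = 1: C(10,1)·(2)^1 = 10·2 = 20.
  j = 2: C(10,2)·(2)^2 = 45·4 = 180.
  j = 3: C(10,3)·(2)^3 = 120·8 = 960.
  V_q(n, t) = 1 + 20 + 180 + 960 = 1161.
Step 2: q^n = 3^10 = 59049.
Step 3: Hamming bound ⌊q^n / V_q(n,t)⌋ = ⌊59049/1161⌋ = 50.
Step 4: Compare |C| = 41 to 50: satisfied.
The claimed |C| lies below the Hamming bound.


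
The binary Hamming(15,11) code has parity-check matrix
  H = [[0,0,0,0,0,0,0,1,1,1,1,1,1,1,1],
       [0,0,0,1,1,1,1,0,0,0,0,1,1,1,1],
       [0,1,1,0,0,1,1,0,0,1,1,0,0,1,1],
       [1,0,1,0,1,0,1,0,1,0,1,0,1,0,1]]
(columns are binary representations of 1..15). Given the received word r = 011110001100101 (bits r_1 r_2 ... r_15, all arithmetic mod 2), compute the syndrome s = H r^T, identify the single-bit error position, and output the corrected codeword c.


s = (0, 0, 0, 1)^T, error position = 1, corrected codeword c = 111110001100101

Compute s = H r^T mod 2 one row at a time:
  s_1 = 0 + 1 + 1 + 0 + 0 + 1 + 0 + 1 = 4 ≡ 0 (mod 2).
  s_2 = 1 + 1 + 0 + 0 + 0 + 1 + 0 + 1 = 4 ≡ 0 (mod 2).
  s_3 = 1 + 1 + 0 + 0 + 1 + 0 + 0 + 1 = 4 ≡ 0 (mod 2).
  s_4 = 0 + 1 + 1 + 0 + 1 + 0 + 1 + 1 = 5 ≡ 1 (mod 2).
s = (0, 0, 0, 1)^T — this equals column 1 of H (binary 0001), so error is at position 1.
Correct: flip bit 1 of r = 011110001100101 to get c = 111110001100101.


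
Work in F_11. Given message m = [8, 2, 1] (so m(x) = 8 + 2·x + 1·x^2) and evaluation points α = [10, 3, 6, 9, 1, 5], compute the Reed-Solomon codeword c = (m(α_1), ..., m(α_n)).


c = [7, 1, 1, 8, 0, 10]

Message polynomial: m(x) = 8 + 2·x + 1·x^2 (mod 11).
For each evaluation point α_i, compute m(α_i) mod 11:
  α_1 = 10: Horner steps 1 → 1 → 7, so m(10) = 7.
  α_2 = 3: Horner steps 1 → 5 → 1, so m(3) = 1.
  α_3 = 6: Horner steps 1 → 8 → 1, so m(6) = 1.
  α_4 = 9: Horner steps 1 → 0 → 8, so m(9) = 8.
  α_5 = 1: Horner steps 1 → 3 → 0, so m(1) = 0.
  α_6 = 5: Horner steps 1 → 7 → 10, so m(5) = 10.
Codeword c = [7, 1, 1, 8, 0, 10] ∈ F_11^6.


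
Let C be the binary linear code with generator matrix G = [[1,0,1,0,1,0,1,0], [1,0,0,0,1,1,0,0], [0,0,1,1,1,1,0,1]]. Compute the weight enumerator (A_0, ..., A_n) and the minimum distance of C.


Weight distribution: A_0 = 1, A_3 = 2, A_4 = 3, A_5 = 2. Minimum distance d = 3.

Enumerate all 2^3 = 8 messages m ∈ F_2^3.
For each, compute codeword c = mG in F_2^8, then tally its weight.
  m = 000 → c = 00000000, weight = 0.
  m = 100 → c = 10101010, weight = 4.
  m = 010 → c = 10001100, weight = 3.
  m = 110 → c = 00100110, weight = 3.
  m = 001 → c = 00111101, weight = 5.
  m = 101 → c = 10010111, weight = 5.
  m = 011 → c = 10110001, weight = 4.
  m = 111 → c = 00011011, weight = 4.
Tally weights:
  weight 0: 1 codewords.
  weight 3: 2 codewords.
  weight 4: 3 codewords.
  weight 5: 2 codewords.
Minimum distance d = smallest w > 0 with A_w > 0 = 3.
Sanity: Σ A_w = 8 = 2^3 = 8 ✓.


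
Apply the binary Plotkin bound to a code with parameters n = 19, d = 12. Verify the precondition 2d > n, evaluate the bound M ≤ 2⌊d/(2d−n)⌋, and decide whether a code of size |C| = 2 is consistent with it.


Plotkin bound M ≤ 4; given |C| = 2 ≤ bound (satisfied).

Check applicability: 2d = 24, n = 19.
2d − n = 5 > 0, so Plotkin applies.
Compute d/(2d−n) = 12/5 ≈ 2.4000.
⌊d/(2d−n)⌋ = 2.
Plotkin bound: M ≤ 2·2 = 4.
Given |C| = 2, check: satisfied.
This |C| is below the Plotkin bound.


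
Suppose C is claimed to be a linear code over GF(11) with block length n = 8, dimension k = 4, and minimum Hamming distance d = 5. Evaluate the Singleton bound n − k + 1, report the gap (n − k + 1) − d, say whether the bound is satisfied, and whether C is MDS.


Singleton RHS = n − k + 1 = 5, slack = 0, bound satisfied, MDS.

Singleton bound: d ≤ n − k + 1.
Here n = 8, k = 4, so n − k + 1 = 5.
Given d = 5, check d ≤ 5: YES.
Slack = (n − k + 1) − d = 0.
The code is MDS (slack = 0).
Description: the claimed parameters are [8, 4, 5]_11; such a code would be MDS (meets Singleton bound).


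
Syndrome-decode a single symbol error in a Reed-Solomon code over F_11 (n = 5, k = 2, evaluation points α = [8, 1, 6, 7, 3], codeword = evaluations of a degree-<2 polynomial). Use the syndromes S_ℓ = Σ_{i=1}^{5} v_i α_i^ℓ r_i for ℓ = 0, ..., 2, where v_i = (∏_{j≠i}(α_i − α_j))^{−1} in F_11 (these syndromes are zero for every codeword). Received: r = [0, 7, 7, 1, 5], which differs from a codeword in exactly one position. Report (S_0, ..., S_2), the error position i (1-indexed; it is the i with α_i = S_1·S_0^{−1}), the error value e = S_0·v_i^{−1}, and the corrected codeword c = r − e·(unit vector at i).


S = (2, 1, 6), error at position 3, error magnitude e = 5, c = [0, 7, 2, 1, 5].

Step 1: column multipliers v_i = (∏_{j≠i}(α_i − α_j))^{−1} mod 11.
  i = 1 (α = 8): (8−1)(8−6)(8−7)(8−3) = 7·2·1·5 = 70 ≡ 4, so v_1 = 4^{−1} = 3 (mod 11).
  i = 2 (α = 1): (1−8)(1−6)(1−7)(1−3) = (−7)·(−5)·(−6)·(−2) = 420 ≡ 2, so v_2 = 2^{−1} = 6 (mod 11).
  i = 3 (α = 6): (6−8)(6−1)(6−7)(6−3) = (−2)·5·(−1)·3 = 30 ≡ 8, so v_3 = 8^{−1} = 7 (mod 11).
  i = 4 (α = 7): (7−8)(7−1)(7−6)(7−3) = (−1)·6·1·4 = −24 ≡ 9, so v_4 = 9^{−1} = 5 (mod 11).
  i = 5 (α = 3): (3−8)(3−1)(3−6)(3−7) = (−5)·2·(−3)·(−4) = −120 ≡ 1, so v_5 = 1^{−1} = 1 (mod 11).
  v = [3, 6, 7, 5, 1].
Step 2: syndromes of r = [0, 7, 7, 1, 5] (all sums mod 11).
  S_0 = Σ v_i r_i = 3·0 + 6·7 + 7·7 + 5·1 + 1·5 = 101 ≡ 2.
  S_1 = Σ v_i α_i r_i = 3·8·0 + 6·1·7 + 7·6·7 + 5·7·1 + 1·3·5 = 386 ≡ 1.
  α_i^2 mod 11 = [9, 1, 3, 5, 9].
  S_2 = Σ v_i α_i^2 r_i = 3·9·0 + 6·1·7 + 7·3·7 + 5·5·1 + 1·9·5 = 259 ≡ 6.
  S = (2, 1, 6) ≠ 0, so r is not a codeword (an error is present).
Step 3: locate the error. For a single error e at position i, S_ℓ = v_i·e·α_i^ℓ, so α_err = S_1/S_0.
  S_0^{−1} = 2^{−1} = 6 (mod 11), so α_err = 1·6 = 6 ≡ 6 = α_3. Error position i = 3.
  Consistency check: S_2/S_1 = 6·1 = 6 ≡ 6 = α_err ✓ (single-error assumption holds).
Step 4: error magnitude e = S_0/v_3 = S_0·∏_{j≠3}(α_3 − α_j) = 2·8 = 16 ≡ 5 (mod 11).
Step 5: correct position 3: c_3 = r_3 − e = 7 − 5 ≡ 2 (mod 11). Hence c = [0, 7, 2, 1, 5].
  Check: interpolating c through the α_i gives m(x) = 8 + 10·x (degree < 2) with m(α_i) = c_i for every i, so c is indeed a codeword.


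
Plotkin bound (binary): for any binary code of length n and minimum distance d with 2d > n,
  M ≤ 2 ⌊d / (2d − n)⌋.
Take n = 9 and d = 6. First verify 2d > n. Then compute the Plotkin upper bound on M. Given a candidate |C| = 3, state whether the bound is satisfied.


Plotkin bound M ≤ 4; given |C| = 3 ≤ bound (satisfied).

Check applicability: 2d = 12, n = 9.
2d − n = 3 > 0, so Plotkin applies.
Compute d/(2d−n) = 6/3 ≈ 2.0000.
⌊d/(2d−n)⌋ = 2.
Plotkin bound: M ≤ 2·2 = 4.
Given |C| = 3, check: satisfied.
This |C| is below the Plotkin bound.


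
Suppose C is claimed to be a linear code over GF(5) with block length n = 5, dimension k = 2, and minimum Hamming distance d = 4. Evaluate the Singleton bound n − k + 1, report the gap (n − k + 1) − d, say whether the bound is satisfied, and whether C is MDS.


Singleton RHS = n − k + 1 = 4, slack = 0, bound satisfied, MDS.

Singleton bound: d ≤ n − k + 1.
Here n = 5, k = 2, so n − k + 1 = 4.
Given d = 4, check d ≤ 4: YES.
Slack = (n − k + 1) − d = 0.
The code is MDS (slack = 0).
Description: the claimed parameters are [5, 2, 4]_5; such a code would be MDS (meets Singleton bound).


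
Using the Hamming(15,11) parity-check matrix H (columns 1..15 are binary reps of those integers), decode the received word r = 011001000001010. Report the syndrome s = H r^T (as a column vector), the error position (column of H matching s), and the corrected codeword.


s = (0, 1, 0, 1)^T, error position = 5, corrected codeword c = 011011000001010

Compute s = H r^T mod 2 one row at a time:
  s_1 = 0 + 0 + 0 + 0 + 1 + 0 + 1 + 0 = 2 ≡ 0 (mod 2).
  s_2 = 0 + 0 + 1 + 0 + 1 + 0 + 1 + 0 = 3 ≡ 1 (mod 2).
  s_3 = 1 + 1 + 1 + 0 + 0 + 0 + 1 + 0 = 4 ≡ 0 (mod 2).
  s_4 = 0 + 1 + 0 + 0 + 0 + 0 + 0 + 0 = 1 ≡ 1 (mod 2).
s = (0, 1, 0, 1)^T — this equals column 5 of H (binary 0101), so error is at position 5.
Correct: flip bit 5 of r = 011001000001010 to get c = 011011000001010.


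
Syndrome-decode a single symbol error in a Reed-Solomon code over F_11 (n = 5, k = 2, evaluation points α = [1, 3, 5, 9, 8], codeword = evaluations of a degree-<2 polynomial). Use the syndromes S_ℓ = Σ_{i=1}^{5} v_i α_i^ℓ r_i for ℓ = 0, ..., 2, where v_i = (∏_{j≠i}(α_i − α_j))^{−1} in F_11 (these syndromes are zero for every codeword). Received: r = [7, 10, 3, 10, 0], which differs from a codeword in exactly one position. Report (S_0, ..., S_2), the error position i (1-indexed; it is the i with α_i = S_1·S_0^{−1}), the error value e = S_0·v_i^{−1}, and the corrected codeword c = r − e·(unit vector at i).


S = (5, 4, 1), error at position 2, error magnitude e = 5, c = [7, 5, 3, 10, 0].

Step 1: column multipliers v_i = (∏_{j≠i}(α_i − α_j))^{−1} mod 11.
  i = 1 (α = 1): (1−3)(1−5)(1−9)(1−8) = (−2)·(−4)·(−8)·(−7) = 448 ≡ 8, so v_1 = 8^{−1} = 7 (mod 11).
  i = 2 (α = 3): (3−1)(3−5)(3−9)(3−8) = 2·(−2)·(−6)·(−5) = −120 ≡ 1, so v_2 = 1^{−1} = 1 (mod 11).
  i = 3 (α = 5): (5−1)(5−3)(5−9)(5−8) = 4·2·(−4)·(−3) = 96 ≡ 8, so v_3 = 8^{−1} = 7 (mod 11).
  i = 4 (α = 9): (9−1)(9−3)(9−5)(9−8) = 8·6·4·1 = 192 ≡ 5, so v_4 = 5^{−1} = 9 (mod 11).
  i = 5 (α = 8): (8−1)(8−3)(8−5)(8−9) = 7·5·3·(−1) = −105 ≡ 5, so v_5 = 5^{−1} = 9 (mod 11).
  v = [7, 1, 7, 9, 9].
Step 2: syndromes of r = [7, 10, 3, 10, 0] (all sums mod 11).
  S_0 = Σ v_i r_i = 7·7 + 1·10 + 7·3 + 9·10 + 9·0 = 170 ≡ 5.
  S_1 = Σ v_i α_i r_i = 7·1·7 + 1·3·10 + 7·5·3 + 9·9·10 + 9·8·0 = 994 ≡ 4.
  α_i^2 mod 11 = [1, 9, 3, 4, 9].
  S_2 = Σ v_i α_i^2 r_i = 7·1·7 + 1·9·10 + 7·3·3 + 9·4·10 + 9·9·0 = 562 ≡ 1.
  S = (5, 4, 1) ≠ 0, so r is not a codeword (an error is present).
Step 3: locate the error. For a single error e at position i, S_ℓ = v_i·e·α_i^ℓ, so α_err = S_1/S_0.
  S_0^{−1} = 5^{−1} = 9 (mod 11), so α_err = 4·9 = 36 ≡ 3 = α_2. Error position i = 2.
  Consistency check: S_2/S_1 = 1·3 = 3 ≡ 3 = α_err ✓ (single-error assumption holds).
Step 4: error magnitude e = S_0/v_2 = S_0·∏_{j≠2}(α_2 − α_j) = 5·1 = 5 ≡ 5 (mod 11).
Step 5: correct position 2: c_2 = r_2 − e = 10 − 5 ≡ 5 (mod 11). Hence c = [7, 5, 3, 10, 0].
  Check: interpolating c through the α_i gives m(x) = 8 + 10·x (degree < 2) with m(α_i) = c_i for every i, so c is indeed a codeword.


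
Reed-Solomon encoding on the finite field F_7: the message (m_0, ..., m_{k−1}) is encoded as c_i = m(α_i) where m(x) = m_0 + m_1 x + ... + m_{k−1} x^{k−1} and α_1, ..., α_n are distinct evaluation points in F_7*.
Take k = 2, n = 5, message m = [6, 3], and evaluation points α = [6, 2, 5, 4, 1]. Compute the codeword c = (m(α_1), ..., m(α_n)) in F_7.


c = [3, 5, 0, 4, 2]

Message polynomial: m(x) = 6 + 3·x (mod 7).
For each evaluation point α_i, compute m(α_i) mod 7:
  α_1 = 6: Horner steps 3 → 3, so m(6) = 3.
  α_2 = 2: Horner steps 3 → 5, so m(2) = 5.
  α_3 = 5: Horner steps 3 → 0, so m(5) = 0.
  α_4 = 4: Horner steps 3 → 4, so m(4) = 4.
  α_5 = 1: Horner steps 3 → 2, so m(1) = 2.
Codeword c = [3, 5, 0, 4, 2] ∈ F_7^5.


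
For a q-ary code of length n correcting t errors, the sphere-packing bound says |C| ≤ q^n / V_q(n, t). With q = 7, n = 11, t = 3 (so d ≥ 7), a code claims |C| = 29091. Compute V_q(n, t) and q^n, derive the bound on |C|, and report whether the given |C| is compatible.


V_q(n, t) = 37687, q^n = 1977326743, Hamming bound = 52467, |C| = 29091 ≤ bound (satisfied).

Step 1: Compute V_q(n, t) = Σ_{j=0}^3 C(n, j) (q−1)^j.
  j = 0: C(11,0)·(6)^0 = 1·1 = 1.
  j = 1: C(11,1)·(6)^1 = 11·6 = 66.
  j = 2: C(11,2)·(6)^2 = 55·36 = 1980.
  j = 3: C(11,3)·(6)^3 = 165·216 = 35640.
  V_q(n, t) = 1 + 66 + 1980 + 35640 = 37687.
Step 2: q^n = 7^11 = 1977326743.
Step 3: Hamming bound ⌊q^n / V_q(n,t)⌋ = ⌊1977326743/37687⌋ = 52467.
Step 4: Compare |C| = 29091 to 52467: satisfied.
The claimed |C| lies below the Hamming bound.


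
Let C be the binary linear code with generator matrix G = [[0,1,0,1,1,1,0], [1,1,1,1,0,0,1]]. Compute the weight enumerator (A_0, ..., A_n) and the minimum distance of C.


Weight distribution: A_0 = 1, A_4 = 1, A_5 = 2. Minimum distance d = 4.

Enumerate all 2^2 = 4 messages m ∈ F_2^2.
For each, compute codeword c = mG in F_2^7, then tally its weight.
  m = 00 → c = 0000000, weight = 0.
  m = 10 → c = 0101110, weight = 4.
  m = 01 → c = 1111001, weight = 5.
  m = 11 → c = 1010111, weight = 5.
Tally weights:
  weight 0: 1 codewords.
  weight 4: 1 codewords.
  weight 5: 2 codewords.
Minimum distance d = smallest w > 0 with A_w > 0 = 4.
Sanity: Σ A_w = 4 = 2^2 = 4 ✓.


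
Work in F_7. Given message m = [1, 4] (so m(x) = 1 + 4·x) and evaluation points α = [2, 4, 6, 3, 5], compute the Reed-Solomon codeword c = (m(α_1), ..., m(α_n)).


c = [2, 3, 4, 6, 0]

Message polynomial: m(x) = 1 + 4·x (mod 7).
For each evaluation point α_i, compute m(α_i) mod 7:
  α_1 = 2: Horner steps 4 → 2, so m(2) = 2.
  α_2 = 4: Horner steps 4 → 3, so m(4) = 3.
  α_3 = 6: Horner steps 4 → 4, so m(6) = 4.
  α_4 = 3: Horner steps 4 → 6, so m(3) = 6.
  α_5 = 5: Horner steps 4 → 0, so m(5) = 0.
Codeword c = [2, 3, 4, 6, 0] ∈ F_7^5.


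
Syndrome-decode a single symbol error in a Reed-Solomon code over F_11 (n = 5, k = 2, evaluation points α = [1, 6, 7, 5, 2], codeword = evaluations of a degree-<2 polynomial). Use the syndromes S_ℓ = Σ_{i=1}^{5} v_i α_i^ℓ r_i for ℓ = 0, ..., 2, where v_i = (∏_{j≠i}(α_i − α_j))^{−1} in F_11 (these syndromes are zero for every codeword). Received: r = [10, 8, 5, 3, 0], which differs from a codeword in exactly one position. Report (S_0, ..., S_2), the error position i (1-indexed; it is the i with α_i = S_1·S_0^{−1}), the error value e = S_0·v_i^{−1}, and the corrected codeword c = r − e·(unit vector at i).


S = (2, 1, 6), error at position 2, error magnitude e = 4, c = [10, 4, 5, 3, 0].

Step 1: column multipliers v_i = (∏_{j≠i}(α_i − α_j))^{−1} mod 11.
  i = 1 (α = 1): (1−6)(1−7)(1−5)(1−2) = (−5)·(−6)·(−4)·(−1) = 120 ≡ 10, so v_1 = 10^{−1} = 10 (mod 11).
  i = 2 (α = 6): (6−1)(6−7)(6−5)(6−2) = 5·(−1)·1·4 = −20 ≡ 2, so v_2 = 2^{−1} = 6 (mod 11).
  i = 3 (α = 7): (7−1)(7−6)(7−5)(7−2) = 6·1·2·5 = 60 ≡ 5, so v_3 = 5^{−1} = 9 (mod 11).
  i = 4 (α = 5): (5−1)(5−6)(5−7)(5−2) = 4·(−1)·(−2)·3 = 24 ≡ 2, so v_4 = 2^{−1} = 6 (mod 11).
  i = 5 (α = 2): (2−1)(2−6)(2−7)(2−5) = 1·(−4)·(−5)·(−3) = −60 ≡ 6, so v_5 = 6^{−1} = 2 (mod 11).
  v = [10, 6, 9, 6, 2].
Step 2: syndromes of r = [10, 8, 5, 3, 0] (all sums mod 11).
  S_0 = Σ v_i r_i = 10·10 + 6·8 + 9·5 + 6·3 + 2·0 = 211 ≡ 2.
  S_1 = Σ v_i α_i r_i = 10·1·10 + 6·6·8 + 9·7·5 + 6·5·3 + 2·2·0 = 793 ≡ 1.
  α_i^2 mod 11 = [1, 3, 5, 3, 4].
  S_2 = Σ v_i α_i^2 r_i = 10·1·10 + 6·3·8 + 9·5·5 + 6·3·3 + 2·4·0 = 523 ≡ 6.
  S = (2, 1, 6) ≠ 0, so r is not a codeword (an error is present).
Step 3: locate the error. For a single error e at position i, S_ℓ = v_i·e·α_i^ℓ, so α_err = S_1/S_0.
  S_0^{−1} = 2^{−1} = 6 (mod 11), so α_err = 1·6 = 6 ≡ 6 = α_2. Error position i = 2.
  Consistency check: S_2/S_1 = 6·1 = 6 ≡ 6 = α_err ✓ (single-error assumption holds).
Step 4: error magnitude e = S_0/v_2 = S_0·∏_{j≠2}(α_2 − α_j) = 2·2 = 4 ≡ 4 (mod 11).
Step 5: correct position 2: c_2 = r_2 − e = 8 − 4 ≡ 4 (mod 11). Hence c = [10, 4, 5, 3, 0].
  Check: interpolating c through the α_i gives m(x) = 9 + 1·x (degree < 2) with m(α_i) = c_i for every i, so c is indeed a codeword.


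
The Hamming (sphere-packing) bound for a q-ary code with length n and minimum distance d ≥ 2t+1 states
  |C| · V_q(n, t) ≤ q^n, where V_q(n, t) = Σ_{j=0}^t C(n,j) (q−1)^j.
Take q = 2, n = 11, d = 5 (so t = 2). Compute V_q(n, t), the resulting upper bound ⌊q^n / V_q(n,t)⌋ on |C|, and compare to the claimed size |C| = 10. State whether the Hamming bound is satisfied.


V_q(n, t) = 67, q^n = 2048, Hamming bound = 30, |C| = 10 ≤ bound (satisfied).

Step 1: Compute V_q(n, t) = Σ_{j=0}^2 C(n, j) (q−1)^j.
  j = 0: C(11,0)·(1)^0 = 1·1 = 1.
  j = 1: C(11,1)·(1)^1 = 11·1 = 11.
  j = 2: C(11,2)·(1)^2 = 55·1 = 55.
  V_q(n, t) = 1 + 11 + 55 = 67.
Step 2: q^n = 2^11 = 2048.
Step 3: Hamming bound ⌊q^n / V_q(n,t)⌋ = ⌊2048/67⌋ = 30.
Step 4: Compare |C| = 10 to 30: satisfied.
The claimed |C| lies below the Hamming bound.


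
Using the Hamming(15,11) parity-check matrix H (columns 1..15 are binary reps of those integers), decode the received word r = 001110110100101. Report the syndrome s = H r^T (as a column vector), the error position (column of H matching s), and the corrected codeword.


s = (0, 1, 0, 1)^T, error position = 5, corrected codeword c = 001100110100101

Compute s = H r^T mod 2 one row at a time:
  s_1 = 1 + 0 + 1 + 0 + 0 + 1 + 0 + 1 = 4 ≡ 0 (mod 2).
  s_2 = 1 + 1 + 0 + 1 + 0 + 1 + 0 + 1 = 5 ≡ 1 (mod 2).
  s_3 = 0 + 1 + 0 + 1 + 1 + 0 + 0 + 1 = 4 ≡ 0 (mod 2).
  s_4 = 0 + 1 + 1 + 1 + 0 + 0 + 1 + 1 = 5 ≡ 1 (mod 2).
s = (0, 1, 0, 1)^T — this equals column 5 of H (binary 0101), so error is at position 5.
Correct: flip bit 5 of r = 001110110100101 to get c = 001100110100101.


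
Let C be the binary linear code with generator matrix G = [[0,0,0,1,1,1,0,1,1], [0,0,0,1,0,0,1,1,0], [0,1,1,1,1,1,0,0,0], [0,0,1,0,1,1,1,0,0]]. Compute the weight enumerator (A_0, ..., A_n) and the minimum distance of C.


Weight distribution: A_0 = 1, A_2 = 2, A_3 = 2, A_4 = 3, A_5 = 6, A_6 = 2. Minimum distance d = 2.

Enumerate all 2^4 = 16 messages m ∈ F_2^4.
For each, compute codeword c = mG in F_2^9, then tally its weight.
  m = 0000 → c = 000000000, weight = 0.
  m = 1000 → c = 000111011, weight = 5.
  m = 0100 → c = 000100110, weight = 3.
  m = 1100 → c = 000011101, weight = 4.
  m = 0010 → c = 011111000, weight = 5.
  m = 1010 → c = 011000011, weight = 4.
  m = 0110 → c = 011011110, weight = 6.
  m = 1110 → c = 011100101, weight = 5.
  m = 0001 → c = 001011100, weight = 4.
  m = 1001 → c = 001100111, weight = 5.
  m = 0101 → c = 001111010, weight = 5.
  m = 1101 → c = 001000001, weight = 2.
  m = 0011 → c = 010100100, weight = 3.
  m = 1011 → c = 010011111, weight = 6.
  m = 0111 → c = 010000010, weight = 2.
  m = 1111 → c = 010111001, weight = 5.
Tally weights:
  weight 0: 1 codewords.
  weight 2: 2 codewords.
  weight 3: 2 codewords.
  weight 4: 3 codewords.
  weight 5: 6 codewords.
  weight 6: 2 codewords.
Minimum distance d = smallest w > 0 with A_w > 0 = 2.
Sanity: Σ A_w = 16 = 2^4 = 16 ✓.


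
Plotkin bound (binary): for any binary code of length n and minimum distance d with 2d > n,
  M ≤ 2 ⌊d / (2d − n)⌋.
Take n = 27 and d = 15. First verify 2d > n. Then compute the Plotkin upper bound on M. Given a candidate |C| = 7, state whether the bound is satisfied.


Plotkin bound M ≤ 10; given |C| = 7 ≤ bound (satisfied).

Check applicability: 2d = 30, n = 27.
2d − n = 3 > 0, so Plotkin applies.
Compute d/(2d−n) = 15/3 ≈ 5.0000.
⌊d/(2d−n)⌋ = 5.
Plotkin bound: M ≤ 2·5 = 10.
Given |C| = 7, check: satisfied.
This |C| is below the Plotkin bound.


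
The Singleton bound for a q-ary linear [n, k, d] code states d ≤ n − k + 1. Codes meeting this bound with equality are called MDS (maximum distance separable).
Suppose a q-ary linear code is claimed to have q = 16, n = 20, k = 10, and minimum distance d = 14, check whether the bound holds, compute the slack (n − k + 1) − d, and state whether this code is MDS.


Singleton RHS = n − k + 1 = 11, slack = -3, bound violated (no such code; not MDS).

Singleton bound: d ≤ n − k + 1.
Here n = 20, k = 10, so n − k + 1 = 11.
Given d = 14, check d ≤ 11: NO.
Slack = (n − k + 1) − d = -3.
The slack is negative: d = 14 exceeds n − k + 1 = 11 by 3, so the Singleton bound is violated and no linear [20, 10, 14]_16 code can exist. In particular it is not MDS (MDS requires d = n − k + 1 exactly).
Description: the claimed parameters are [20, 10, 14]_16; such a code would be impossible (violates the Singleton bound).


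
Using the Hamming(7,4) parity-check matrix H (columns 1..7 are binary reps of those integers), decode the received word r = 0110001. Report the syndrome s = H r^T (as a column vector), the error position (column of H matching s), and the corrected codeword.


s = (1, 1, 0)^T, error position = 6, corrected codeword c = 0110011

Compute s = H r^T mod 2 one row at a time:
  s_1 = 0 + 0 + 0 + 1 = 1 ≡ 1 (mod 2).
  s_2 = 1 + 1 + 0 + 1 = 3 ≡ 1 (mod 2).
  s_3 = 0 + 1 + 0 + 1 = 2 ≡ 0 (mod 2).
s = (1, 1, 0)^T — this equals column 6 of H (binary 110), so error is at position 6.
Correct: flip bit 6 of r = 0110001 to get c = 0110011.


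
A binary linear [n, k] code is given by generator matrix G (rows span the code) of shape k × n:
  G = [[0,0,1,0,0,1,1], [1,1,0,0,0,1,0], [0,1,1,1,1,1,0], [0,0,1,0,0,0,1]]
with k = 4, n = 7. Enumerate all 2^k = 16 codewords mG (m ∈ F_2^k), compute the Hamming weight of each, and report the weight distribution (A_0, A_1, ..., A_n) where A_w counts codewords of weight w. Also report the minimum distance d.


Weight distribution: A_0 = 1, A_1 = 1, A_2 = 2, A_3 = 2, A_4 = 5, A_5 = 5. Minimum distance d = 1.

Enumerate all 2^4 = 16 messages m ∈ F_2^4.
For each, compute codeword c = mG in F_2^7, then tally its weight.
  m = 0000 → c = 0000000, weight = 0.
  m = 1000 → c = 0010011, weight = 3.
  m = 0100 → c = 1100010, weight = 3.
  m = 1100 → c = 1110001, weight = 4.
  m = 0010 → c = 0111110, weight = 5.
  m = 1010 → c = 0101101, weight = 4.
  m = 0110 → c = 1011100, weight = 4.
  m = 1110 → c = 1001111, weight = 5.
  m = 0001 → c = 0010001, weight = 2.
  m = 1001 → c = 0000010, weight = 1.
  m = 0101 → c = 1110011, weight = 5.
  m = 1101 → c = 1100000, weight = 2.
  m = 0011 → c = 0101111, weight = 5.
  m = 1011 → c = 0111100, weight = 4.
  m = 0111 → c = 1001101, weight = 4.
  m = 1111 → c = 1011110, weight = 5.
Tally weights:
  weight 0: 1 codewords.
  weight 1: 1 codewords.
  weight 2: 2 codewords.
  weight 3: 2 codewords.
  weight 4: 5 codewords.
  weight 5: 5 codewords.
Minimum distance d = smallest w > 0 with A_w > 0 = 1.
Sanity: Σ A_w = 16 = 2^4 = 16 ✓.


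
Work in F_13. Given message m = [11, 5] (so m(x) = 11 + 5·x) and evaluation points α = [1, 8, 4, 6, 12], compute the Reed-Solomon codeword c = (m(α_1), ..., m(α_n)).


c = [3, 12, 5, 2, 6]

Message polynomial: m(x) = 11 + 5·x (mod 13).
For each evaluation point α_i, compute m(α_i) mod 13:
  α_1 = 1: Horner steps 5 → 3, so m(1) = 3.
  α_2 = 8: Horner steps 5 → 12, so m(8) = 12.
  α_3 = 4: Horner steps 5 → 5, so m(4) = 5.
  α_4 = 6: Horner steps 5 → 2, so m(6) = 2.
  α_5 = 12: Horner steps 5 → 6, so m(12) = 6.
Codeword c = [3, 12, 5, 2, 6] ∈ F_13^5.


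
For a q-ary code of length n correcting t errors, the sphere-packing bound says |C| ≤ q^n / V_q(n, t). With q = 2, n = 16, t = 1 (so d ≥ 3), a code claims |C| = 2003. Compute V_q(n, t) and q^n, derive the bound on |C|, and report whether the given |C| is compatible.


V_q(n, t) = 17, q^n = 65536, Hamming bound = 3855, |C| = 2003 ≤ bound (satisfied).

Step 1: Compute V_q(n, t) = Σ_{j=0}^1 C(n, j) (q−1)^j.
  j = 0: C(16,0)·(1)^0 = 1·1 = 1.
  j = 1: C(16,1)·(1)^1 = 16·1 = 16.
  V_q(n, t) = 1 + 16 = 17.
Step 2: q^n = 2^16 = 65536.
Step 3: Hamming bound ⌊q^n / V_q(n,t)⌋ = ⌊65536/17⌋ = 3855.
Step 4: Compare |C| = 2003 to 3855: satisfied.
The claimed |C| lies below the Hamming bound.


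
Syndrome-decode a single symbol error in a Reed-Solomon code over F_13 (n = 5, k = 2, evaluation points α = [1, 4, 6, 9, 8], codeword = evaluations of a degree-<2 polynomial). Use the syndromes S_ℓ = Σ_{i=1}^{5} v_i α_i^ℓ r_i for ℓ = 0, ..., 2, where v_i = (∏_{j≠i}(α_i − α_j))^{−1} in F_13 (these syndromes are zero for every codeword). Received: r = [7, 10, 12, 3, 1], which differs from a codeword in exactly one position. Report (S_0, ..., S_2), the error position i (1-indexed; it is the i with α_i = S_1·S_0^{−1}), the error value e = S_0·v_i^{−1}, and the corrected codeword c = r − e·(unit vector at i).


S = (9, 3, 1), error at position 4, error magnitude e = 1, c = [7, 10, 12, 2, 1].

Step 1: column multipliers v_i = (∏_{j≠i}(α_i − α_j))^{−1} mod 13.
  i = 1 (α = 1): (1−4)(1−6)(1−9)(1−8) = (−3)·(−5)·(−8)·(−7) = 840 ≡ 8, so v_1 = 8^{−1} = 5 (mod 13).
  i = 2 (α = 4): (4−1)(4−6)(4−9)(4−8) = 3·(−2)·(−5)·(−4) = −120 ≡ 10, so v_2 = 10^{−1} = 4 (mod 13).
  i = 3 (α = 6): (6−1)(6−4)(6−9)(6−8) = 5·2·(−3)·(−2) = 60 ≡ 8, so v_3 = 8^{−1} = 5 (mod 13).
  i = 4 (α = 9): (9−1)(9−4)(9−6)(9−8) = 8·5·3·1 = 120 ≡ 3, so v_4 = 3^{−1} = 9 (mod 13).
  i = 5 (α = 8): (8−1)(8−4)(8−6)(8−9) = 7·4·2·(−1) = −56 ≡ 9, so v_5 = 9^{−1} = 3 (mod 13).
  v = [5, 4, 5, 9, 3].
Step 2: syndromes of r = [7, 10, 12, 3, 1] (all sums mod 13).
  S_0 = Σ v_i r_i = 5·7 + 4·10 + 5·12 + 9·3 + 3·1 = 165 ≡ 9.
  S_1 = Σ v_i α_i r_i = 5·1·7 + 4·4·10 + 5·6·12 + 9·9·3 + 3·8·1 = 822 ≡ 3.
  α_i^2 mod 13 = [1, 3, 10, 3, 12].
  S_2 = Σ v_i α_i^2 r_i = 5·1·7 + 4·3·10 + 5·10·12 + 9·3·3 + 3·12·1 = 872 ≡ 1.
  S = (9, 3, 1) ≠ 0, so r is not a codeword (an error is present).
Step 3: locate the error. For a single error e at position i, S_ℓ = v_i·e·α_i^ℓ, so α_err = S_1/S_0.
  S_0^{−1} = 9^{−1} = 3 (mod 13), so α_err = 3·3 = 9 ≡ 9 = α_4. Error position i = 4.
  Consistency check: S_2/S_1 = 1·9 = 9 ≡ 9 = α_err ✓ (single-error assumption holds).
Step 4: error magnitude e = S_0/v_4 = S_0·∏_{j≠4}(α_4 − α_j) = 9·3 = 27 ≡ 1 (mod 13).
Step 5: correct position 4: c_4 = r_4 − e = 3 − 1 ≡ 2 (mod 13). Hence c = [7, 10, 12, 2, 1].
  Check: interpolating c through the α_i gives m(x) = 6 + 1·x (degree < 2) with m(α_i) = c_i for every i, so c is indeed a codeword.


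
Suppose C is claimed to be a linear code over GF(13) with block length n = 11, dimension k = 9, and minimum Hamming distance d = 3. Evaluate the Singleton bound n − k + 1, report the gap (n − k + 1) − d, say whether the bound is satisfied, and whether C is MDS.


Singleton RHS = n − k + 1 = 3, slack = 0, bound satisfied, MDS.

Singleton bound: d ≤ n − k + 1.
Here n = 11, k = 9, so n − k + 1 = 3.
Given d = 3, check d ≤ 3: YES.
Slack = (n − k + 1) − d = 0.
The code is MDS (slack = 0).
Description: the claimed parameters are [11, 9, 3]_13; such a code would be MDS (meets Singleton bound).


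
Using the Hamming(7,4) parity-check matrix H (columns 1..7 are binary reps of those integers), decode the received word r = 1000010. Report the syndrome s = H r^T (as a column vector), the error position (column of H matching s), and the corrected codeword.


s = (1, 1, 1)^T, error position = 7, corrected codeword c = 1000011

Compute s = H r^T mod 2 one row at a time:
  s_1 = 0 + 0 + 1 + 0 = 1 ≡ 1 (mod 2).
  s_2 = 0 + 0 + 1 + 0 = 1 ≡ 1 (mod 2).
  s_3 = 1 + 0 + 0 + 0 = 1 ≡ 1 (mod 2).
s = (1, 1, 1)^T — this equals column 7 of H (binary 111), so error is at position 7.
Correct: flip bit 7 of r = 1000010 to get c = 1000011.


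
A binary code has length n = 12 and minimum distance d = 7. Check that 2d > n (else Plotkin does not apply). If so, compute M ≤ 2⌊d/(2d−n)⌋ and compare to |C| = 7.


Plotkin bound M ≤ 6; given |C| = 7 > bound (violated).

Check applicability: 2d = 14, n = 12.
2d − n = 2 > 0, so Plotkin applies.
Compute d/(2d−n) = 7/2 ≈ 3.5000.
⌊d/(2d−n)⌋ = 3.
Plotkin bound: M ≤ 2·3 = 6.
Given |C| = 7, check: VIOLATED.
This |C| is above the Plotkin bound, so no binary code with n = 12, d = 7 and 7 codewords exists.


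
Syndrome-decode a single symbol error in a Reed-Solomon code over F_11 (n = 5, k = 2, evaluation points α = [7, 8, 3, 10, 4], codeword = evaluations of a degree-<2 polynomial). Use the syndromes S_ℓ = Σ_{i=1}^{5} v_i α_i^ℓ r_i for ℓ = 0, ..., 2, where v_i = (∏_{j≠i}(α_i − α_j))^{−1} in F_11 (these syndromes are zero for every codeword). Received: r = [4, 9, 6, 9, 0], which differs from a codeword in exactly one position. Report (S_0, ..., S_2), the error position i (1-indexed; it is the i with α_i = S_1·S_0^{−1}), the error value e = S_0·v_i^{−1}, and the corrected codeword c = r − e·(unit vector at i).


S = (10, 1, 10), error at position 4, error magnitude e = 1, c = [4, 9, 6, 8, 0].

Step 1: column multipliers v_i = (∏_{j≠i}(α_i − α_j))^{−1} mod 11.
  i = 1 (α = 7): (7−8)(7−3)(7−10)(7−4) = (−1)·4·(−3)·3 = 36 ≡ 3, so v_1 = 3^{−1} = 4 (mod 11).
  i = 2 (α = 8): (8−7)(8−3)(8−10)(8−4) = 1·5·(−2)·4 = −40 ≡ 4, so v_2 = 4^{−1} = 3 (mod 11).
  i = 3 (α = 3): (3−7)(3−8)(3−10)(3−4) = (−4)·(−5)·(−7)·(−1) = 140 ≡ 8, so v_3 = 8^{−1} = 7 (mod 11).
  i = 4 (α = 10): (10−7)(10−8)(10−3)(10−4) = 3·2·7·6 = 252 ≡ 10, so v_4 = 10^{−1} = 10 (mod 11).
  i = 5 (α = 4): (4−7)(4−8)(4−3)(4−10) = (−3)·(−4)·1·(−6) = −72 ≡ 5, so v_5 = 5^{−1} = 9 (mod 11).
  v = [4, 3, 7, 10, 9].
Step 2: syndromes of r = [4, 9, 6, 9, 0] (all sums mod 11).
  S_0 = Σ v_i r_i = 4·4 + 3·9 + 7·6 + 10·9 + 9·0 = 175 ≡ 10.
  S_1 = Σ v_i α_i r_i = 4·7·4 + 3·8·9 + 7·3·6 + 10·10·9 + 9·4·0 = 1354 ≡ 1.
  α_i^2 mod 11 = [5, 9, 9, 1, 5].
  S_2 = Σ v_i α_i^2 r_i = 4·5·4 + 3·9·9 + 7·9·6 + 10·1·9 + 9·5·0 = 791 ≡ 10.
  S = (10, 1, 10) ≠ 0, so r is not a codeword (an error is present).
Step 3: locate the error. For a single error e at position i, S_ℓ = v_i·e·α_i^ℓ, so α_err = S_1/S_0.
  S_0^{−1} = 10^{−1} = 10 (mod 11), so α_err = 1·10 = 10 ≡ 10 = α_4. Error position i = 4.
  Consistency check: S_2/S_1 = 10·1 = 10 ≡ 10 = α_err ✓ (single-error assumption holds).
Step 4: error magnitude e = S_0/v_4 = S_0·∏_{j≠4}(α_4 − α_j) = 10·10 = 100 ≡ 1 (mod 11).
Step 5: correct position 4: c_4 = r_4 − e = 9 − 1 ≡ 8 (mod 11). Hence c = [4, 9, 6, 8, 0].
  Check: interpolating c through the α_i gives m(x) = 2 + 5·x (degree < 2) with m(α_i) = c_i for every i, so c is indeed a codeword.


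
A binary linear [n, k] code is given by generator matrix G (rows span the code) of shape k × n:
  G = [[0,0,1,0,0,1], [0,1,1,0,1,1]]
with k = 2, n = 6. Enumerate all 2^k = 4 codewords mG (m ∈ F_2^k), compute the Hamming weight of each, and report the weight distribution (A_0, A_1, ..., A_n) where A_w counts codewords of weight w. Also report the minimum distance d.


Weight distribution: A_0 = 1, A_2 = 2, A_4 = 1. Minimum distance d = 2.

Enumerate all 2^2 = 4 messages m ∈ F_2^2.
For each, compute codeword c = mG in F_2^6, then tally its weight.
  m = 00 → c = 000000, weight = 0.
  m = 10 → c = 001001, weight = 2.
  m = 01 → c = 011011, weight = 4.
  m = 11 → c = 010010, weight = 2.
Tally weights:
  weight 0: 1 codewords.
  weight 2: 2 codewords.
  weight 4: 1 codewords.
Minimum distance d = smallest w > 0 with A_w > 0 = 2.
Sanity: Σ A_w = 4 = 2^2 = 4 ✓.


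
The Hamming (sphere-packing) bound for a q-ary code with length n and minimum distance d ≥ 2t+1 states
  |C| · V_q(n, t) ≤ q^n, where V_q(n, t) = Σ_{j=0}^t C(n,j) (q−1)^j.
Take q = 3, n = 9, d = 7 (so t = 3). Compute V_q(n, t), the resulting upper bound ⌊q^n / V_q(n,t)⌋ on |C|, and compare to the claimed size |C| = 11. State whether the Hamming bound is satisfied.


V_q(n, t) = 835, q^n = 19683, Hamming bound = 23, |C| = 11 ≤ bound (satisfied).

Step 1: Compute V_q(n, t) = Σ_{j=0}^3 C(n, j) (q−1)^j.
  j = 0: C(9,0)·(2)^0 = 1·1 = 1.
  j = 1: C(9,1)·(2)^1 = 9·2 = 18.
  j = 2: C(9,2)·(2)^2 = 36·4 = 144.
  j = 3: C(9,3)·(2)^3 = 84·8 = 672.
  V_q(n, t) = 1 + 18 + 144 + 672 = 835.
Step 2: q^n = 3^9 = 19683.
Step 3: Hamming bound ⌊q^n / V_q(n,t)⌋ = ⌊19683/835⌋ = 23.
Step 4: Compare |C| = 11 to 23: satisfied.
The claimed |C| lies below the Hamming bound.


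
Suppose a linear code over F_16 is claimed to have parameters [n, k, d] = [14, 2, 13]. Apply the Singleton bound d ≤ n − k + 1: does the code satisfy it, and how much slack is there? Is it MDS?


Singleton RHS = n − k + 1 = 13, slack = 0, bound satisfied, MDS.

Singleton bound: d ≤ n − k + 1.
Here n = 14, k = 2, so n − k + 1 = 13.
Given d = 13, check d ≤ 13: YES.
Slack = (n − k + 1) − d = 0.
The code is MDS (slack = 0).
Description: the claimed parameters are [14, 2, 13]_16; such a code would be MDS (meets Singleton bound).


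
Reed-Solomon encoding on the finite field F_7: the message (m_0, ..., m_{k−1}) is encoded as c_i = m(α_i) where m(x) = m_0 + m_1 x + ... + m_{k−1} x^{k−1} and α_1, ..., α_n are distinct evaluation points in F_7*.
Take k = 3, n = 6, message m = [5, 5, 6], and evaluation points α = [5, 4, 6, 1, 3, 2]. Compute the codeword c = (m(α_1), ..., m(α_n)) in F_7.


c = [5, 2, 6, 2, 4, 4]

Message polynomial: m(x) = 5 + 5·x + 6·x^2 (mod 7).
For each evaluation point α_i, compute m(α_i) mod 7:
  α_1 = 5: Horner steps 6 → 0 → 5, so m(5) = 5.
  α_2 = 4: Horner steps 6 → 1 → 2, so m(4) = 2.
  α_3 = 6: Horner steps 6 → 6 → 6, so m(6) = 6.
  α_4 = 1: Horner steps 6 → 4 → 2, so m(1) = 2.
  α_5 = 3: Horner steps 6 → 2 → 4, so m(3) = 4.
  α_6 = 2: Horner steps 6 → 3 → 4, so m(2) = 4.
Codeword c = [5, 2, 6, 2, 4, 4] ∈ F_7^6.


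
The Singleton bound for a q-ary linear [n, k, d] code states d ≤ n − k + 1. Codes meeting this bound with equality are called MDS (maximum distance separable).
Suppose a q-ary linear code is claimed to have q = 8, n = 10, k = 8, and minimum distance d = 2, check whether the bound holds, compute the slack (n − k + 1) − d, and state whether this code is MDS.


Singleton RHS = n − k + 1 = 3, slack = 1, bound satisfied, not MDS.

Singleton bound: d ≤ n − k + 1.
Here n = 10, k = 8, so n − k + 1 = 3.
Given d = 2, check d ≤ 3: YES.
Slack = (n − k + 1) − d = 1.
The code is NOT MDS (slack = 1 > 0).
Description: the claimed parameters are [10, 8, 2]_8; such a code would be non-MDS.


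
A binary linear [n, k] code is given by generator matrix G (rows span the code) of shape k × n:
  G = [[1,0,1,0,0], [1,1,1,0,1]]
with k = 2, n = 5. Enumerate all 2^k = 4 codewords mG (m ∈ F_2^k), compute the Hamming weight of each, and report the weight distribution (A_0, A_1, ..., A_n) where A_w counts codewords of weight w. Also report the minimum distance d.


Weight distribution: A_0 = 1, A_2 = 2, A_4 = 1. Minimum distance d = 2.

Enumerate all 2^2 = 4 messages m ∈ F_2^2.
For each, compute codeword c = mG in F_2^5, then tally its weight.
  m = 00 → c = 00000, weight = 0.
  m = 10 → c = 10100, weight = 2.
  m = 01 → c = 11101, weight = 4.
  m = 11 → c = 01001, weight = 2.
Tally weights:
  weight 0: 1 codewords.
  weight 2: 2 codewords.
  weight 4: 1 codewords.
Minimum distance d = smallest w > 0 with A_w > 0 = 2.
Sanity: Σ A_w = 4 = 2^2 = 4 ✓.


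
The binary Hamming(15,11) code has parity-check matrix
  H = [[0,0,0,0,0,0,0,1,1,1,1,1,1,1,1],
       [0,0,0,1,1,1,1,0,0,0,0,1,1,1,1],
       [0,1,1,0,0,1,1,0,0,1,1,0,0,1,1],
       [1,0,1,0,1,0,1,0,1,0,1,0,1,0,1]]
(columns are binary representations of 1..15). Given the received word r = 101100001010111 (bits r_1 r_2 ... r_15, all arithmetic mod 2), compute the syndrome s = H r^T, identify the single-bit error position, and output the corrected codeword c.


s = (1, 0, 0, 0)^T, error position = 8, corrected codeword c = 101100011010111

Compute s = H r^T mod 2 one row at a time:
  s_1 = 0 + 1 + 0 + 1 + 0 + 1 + 1 + 1 = 5 ≡ 1 (mod 2).
  s_2 = 1 + 0 + 0 + 0 + 0 + 1 + 1 + 1 = 4 ≡ 0 (mod 2).
  s_3 = 0 + 1 + 0 + 0 + 0 + 1 + 1 + 1 = 4 ≡ 0 (mod 2).
  s_4 = 1 + 1 + 0 + 0 + 1 + 1 + 1 + 1 = 6 ≡ 0 (mod 2).
s = (1, 0, 0, 0)^T — this equals column 8 of H (binary 1000), so error is at position 8.
Correct: flip bit 8 of r = 101100001010111 to get c = 101100011010111.


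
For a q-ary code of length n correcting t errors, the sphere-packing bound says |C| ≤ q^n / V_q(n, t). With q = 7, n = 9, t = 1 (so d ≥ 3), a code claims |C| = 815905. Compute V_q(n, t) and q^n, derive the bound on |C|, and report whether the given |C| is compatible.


V_q(n, t) = 55, q^n = 40353607, Hamming bound = 733701, |C| = 815905 > bound (violated).

Step 1: Compute V_q(n, t) = Σ_{j=0}^1 C(n, j) (q−1)^j.
  j = 0: C(9,0)·(6)^0 = 1·1 = 1.
  j = 1: C(9,1)·(6)^1 = 9·6 = 54.
  V_q(n, t) = 1 + 54 = 55.
Step 2: q^n = 7^9 = 40353607.
Step 3: Hamming bound ⌊q^n / V_q(n,t)⌋ = ⌊40353607/55⌋ = 733701.
Step 4: Compare |C| = 815905 to 733701: violated.
The claimed |C| lies above the Hamming bound, so no 7-ary code of length 9 with d ≥ 3 can have 815905 codewords.
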